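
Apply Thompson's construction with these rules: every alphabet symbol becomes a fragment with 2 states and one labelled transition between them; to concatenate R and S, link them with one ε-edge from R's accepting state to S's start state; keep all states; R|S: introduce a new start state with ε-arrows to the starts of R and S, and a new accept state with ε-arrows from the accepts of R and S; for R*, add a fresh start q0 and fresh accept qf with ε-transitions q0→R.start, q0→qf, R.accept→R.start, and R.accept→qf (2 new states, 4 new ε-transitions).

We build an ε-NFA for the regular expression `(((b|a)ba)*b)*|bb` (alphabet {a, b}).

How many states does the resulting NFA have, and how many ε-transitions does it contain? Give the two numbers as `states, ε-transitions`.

Per subexpression:
Each of the 7 symbol leaves contributes 2 states and 0 ε-transitions.
  b|a = 6 states, 4 ε-transitions
  (b|a)ba = 10 states, 6 ε-transitions
  ((b|a)ba)* = 12 states, 10 ε-transitions
  ((b|a)ba)*b = 14 states, 11 ε-transitions
  (((b|a)ba)*b)* = 16 states, 15 ε-transitions
  bb = 4 states, 1 ε-transition
  (((b|a)ba)*b)*|bb = 22 states, 20 ε-transitions

22, 20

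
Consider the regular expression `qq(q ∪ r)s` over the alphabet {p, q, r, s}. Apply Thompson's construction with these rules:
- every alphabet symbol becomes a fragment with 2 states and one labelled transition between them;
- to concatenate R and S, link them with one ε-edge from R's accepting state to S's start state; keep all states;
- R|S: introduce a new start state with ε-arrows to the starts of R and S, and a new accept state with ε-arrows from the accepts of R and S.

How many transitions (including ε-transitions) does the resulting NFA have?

12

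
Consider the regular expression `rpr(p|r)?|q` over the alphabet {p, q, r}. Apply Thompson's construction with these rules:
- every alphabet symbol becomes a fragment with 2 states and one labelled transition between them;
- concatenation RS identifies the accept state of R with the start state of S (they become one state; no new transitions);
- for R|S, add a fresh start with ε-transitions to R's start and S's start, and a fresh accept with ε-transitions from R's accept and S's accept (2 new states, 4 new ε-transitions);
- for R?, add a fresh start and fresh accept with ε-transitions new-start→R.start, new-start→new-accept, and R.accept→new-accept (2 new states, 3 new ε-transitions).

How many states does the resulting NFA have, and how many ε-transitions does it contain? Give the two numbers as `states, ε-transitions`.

15, 11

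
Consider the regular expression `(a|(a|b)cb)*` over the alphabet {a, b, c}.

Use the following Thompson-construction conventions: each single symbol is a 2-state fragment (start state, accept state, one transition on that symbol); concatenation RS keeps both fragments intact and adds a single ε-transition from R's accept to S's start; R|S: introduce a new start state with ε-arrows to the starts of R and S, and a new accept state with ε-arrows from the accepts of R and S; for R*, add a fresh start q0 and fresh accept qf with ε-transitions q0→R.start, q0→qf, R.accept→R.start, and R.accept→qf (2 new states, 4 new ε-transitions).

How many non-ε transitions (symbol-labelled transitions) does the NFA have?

5

Bottom-up over the parse tree:
Each of the 5 symbol leaves contributes exactly 1 symbol transition.
  a|b : 2 symbol transitions
  (a|b)cb : 4 symbol transitions
  a|(a|b)cb : 5 symbol transitions
  (a|(a|b)cb)* : 5 symbol transitions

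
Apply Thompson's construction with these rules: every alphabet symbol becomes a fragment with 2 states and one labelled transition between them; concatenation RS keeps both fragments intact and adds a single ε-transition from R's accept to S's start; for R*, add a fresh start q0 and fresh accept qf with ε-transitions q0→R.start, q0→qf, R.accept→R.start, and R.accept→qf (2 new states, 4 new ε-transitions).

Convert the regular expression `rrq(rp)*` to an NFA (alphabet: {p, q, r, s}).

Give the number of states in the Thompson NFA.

12

Per subexpression:
Each of the 5 symbol leaves contributes a 2-state fragment.
  rp = 4 states
  (rp)* = 6 states
  rrq(rp)* = 12 states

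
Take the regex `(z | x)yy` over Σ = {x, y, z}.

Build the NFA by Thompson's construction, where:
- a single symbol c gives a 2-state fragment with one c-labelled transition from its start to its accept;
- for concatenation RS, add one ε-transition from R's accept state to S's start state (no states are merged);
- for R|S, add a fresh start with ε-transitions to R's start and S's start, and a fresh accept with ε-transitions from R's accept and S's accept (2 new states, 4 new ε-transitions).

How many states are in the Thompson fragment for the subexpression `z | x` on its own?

Fragment for `z | x`:
Each of the 2 symbol leaves contributes a 2-state fragment.
  z | x — 6 states

6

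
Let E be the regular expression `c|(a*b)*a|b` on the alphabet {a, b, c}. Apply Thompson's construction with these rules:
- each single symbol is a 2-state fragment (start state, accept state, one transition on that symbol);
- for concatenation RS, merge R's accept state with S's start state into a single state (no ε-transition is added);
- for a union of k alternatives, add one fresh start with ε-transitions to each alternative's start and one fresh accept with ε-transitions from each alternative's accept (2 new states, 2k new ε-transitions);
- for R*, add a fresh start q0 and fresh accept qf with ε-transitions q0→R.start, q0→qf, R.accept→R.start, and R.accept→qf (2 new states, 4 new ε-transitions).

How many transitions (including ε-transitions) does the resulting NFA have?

Recursing over subexpressions:
Each of the 5 symbol leaves contributes 1 transition (1 symbol, 0 ε).
  a* : 5 transitions (1 symbol, 4 ε)
  a*b : 6 transitions (2 symbol, 4 ε)
  (a*b)* : 10 transitions (2 symbol, 8 ε)
  (a*b)*a : 11 transitions (3 symbol, 8 ε)
  c|(a*b)*a|b : 19 transitions (5 symbol, 14 ε)

19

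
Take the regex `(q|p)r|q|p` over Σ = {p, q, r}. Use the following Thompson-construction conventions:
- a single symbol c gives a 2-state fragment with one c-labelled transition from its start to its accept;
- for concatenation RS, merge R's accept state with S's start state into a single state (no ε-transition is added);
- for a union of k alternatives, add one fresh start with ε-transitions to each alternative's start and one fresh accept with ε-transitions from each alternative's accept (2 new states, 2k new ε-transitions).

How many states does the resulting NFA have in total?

13

Bottom-up over the parse tree:
Each of the 5 symbol leaves contributes a 2-state fragment.
  q|p → 6 states
  (q|p)r → 7 states
  (q|p)r|q|p → 13 states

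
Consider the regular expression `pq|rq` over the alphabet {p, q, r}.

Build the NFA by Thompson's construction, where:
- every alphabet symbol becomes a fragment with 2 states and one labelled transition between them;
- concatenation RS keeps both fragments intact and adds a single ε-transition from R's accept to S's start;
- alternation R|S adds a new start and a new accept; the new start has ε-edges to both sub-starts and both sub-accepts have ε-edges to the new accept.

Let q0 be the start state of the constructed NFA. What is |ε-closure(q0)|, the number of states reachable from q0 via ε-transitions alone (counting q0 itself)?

3

Compute the ε-closure size of each fragment's start state recursively; a symbol fragment's start has no outgoing ε-edge, so its closure is just itself (size 1).
  pq : same as the first factor's closure: |closure| = 1
  rq : |closure| equals the left operand's closure size = 1 (its accept is not ε-reachable, so the closure stops there)
  pq|rq : |closure| = 1 + 1 + 1 = 3 (the new accept is not ε-reachable since no branch accepts ε)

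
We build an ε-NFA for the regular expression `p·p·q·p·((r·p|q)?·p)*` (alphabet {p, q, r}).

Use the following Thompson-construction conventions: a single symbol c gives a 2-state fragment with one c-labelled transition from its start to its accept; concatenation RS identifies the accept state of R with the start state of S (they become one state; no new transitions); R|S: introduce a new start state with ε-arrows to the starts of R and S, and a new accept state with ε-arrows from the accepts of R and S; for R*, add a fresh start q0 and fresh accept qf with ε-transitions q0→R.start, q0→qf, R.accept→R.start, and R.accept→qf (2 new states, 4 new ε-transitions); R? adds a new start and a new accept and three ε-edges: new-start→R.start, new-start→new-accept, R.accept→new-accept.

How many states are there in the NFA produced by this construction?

16

By structural recursion:
Each of the 8 symbol leaves contributes a 2-state fragment.
  r·p : 3 states
  r·p|q : 7 states
  (r·p|q)? : 9 states
  (r·p|q)?·p : 10 states
  ((r·p|q)?·p)* : 12 states
  p·p·q·p·((r·p|q)?·p)* : 16 states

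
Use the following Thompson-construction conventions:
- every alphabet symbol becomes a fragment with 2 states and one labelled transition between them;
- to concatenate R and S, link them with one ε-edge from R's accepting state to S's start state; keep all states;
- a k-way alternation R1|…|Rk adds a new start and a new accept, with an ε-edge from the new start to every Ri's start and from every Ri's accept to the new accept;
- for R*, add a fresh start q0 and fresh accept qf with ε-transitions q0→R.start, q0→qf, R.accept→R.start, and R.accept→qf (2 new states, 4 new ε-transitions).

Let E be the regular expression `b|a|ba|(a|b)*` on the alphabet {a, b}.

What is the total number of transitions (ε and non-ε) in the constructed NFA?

23

By structural recursion:
Each of the 6 symbol leaves contributes 1 transition (1 symbol, 0 ε).
  ba → 3 transitions (2 symbol, 1 ε)
  a|b → 6 transitions (2 symbol, 4 ε)
  (a|b)* → 10 transitions (2 symbol, 8 ε)
  b|a|ba|(a|b)* → 23 transitions (6 symbol, 17 ε)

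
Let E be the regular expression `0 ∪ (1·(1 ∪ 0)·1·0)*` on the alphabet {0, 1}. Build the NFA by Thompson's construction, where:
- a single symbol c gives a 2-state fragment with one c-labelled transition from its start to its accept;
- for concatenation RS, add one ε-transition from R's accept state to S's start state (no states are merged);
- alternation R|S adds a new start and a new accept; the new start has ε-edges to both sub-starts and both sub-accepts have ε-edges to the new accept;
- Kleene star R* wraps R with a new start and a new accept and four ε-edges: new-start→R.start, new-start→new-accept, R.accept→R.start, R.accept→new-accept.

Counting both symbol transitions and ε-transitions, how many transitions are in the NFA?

21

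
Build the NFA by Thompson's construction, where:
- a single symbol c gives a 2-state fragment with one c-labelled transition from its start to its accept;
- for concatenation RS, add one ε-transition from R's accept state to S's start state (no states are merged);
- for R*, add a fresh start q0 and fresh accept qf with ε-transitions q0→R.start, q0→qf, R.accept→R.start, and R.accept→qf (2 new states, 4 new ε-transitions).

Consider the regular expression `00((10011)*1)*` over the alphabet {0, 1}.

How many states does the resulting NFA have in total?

20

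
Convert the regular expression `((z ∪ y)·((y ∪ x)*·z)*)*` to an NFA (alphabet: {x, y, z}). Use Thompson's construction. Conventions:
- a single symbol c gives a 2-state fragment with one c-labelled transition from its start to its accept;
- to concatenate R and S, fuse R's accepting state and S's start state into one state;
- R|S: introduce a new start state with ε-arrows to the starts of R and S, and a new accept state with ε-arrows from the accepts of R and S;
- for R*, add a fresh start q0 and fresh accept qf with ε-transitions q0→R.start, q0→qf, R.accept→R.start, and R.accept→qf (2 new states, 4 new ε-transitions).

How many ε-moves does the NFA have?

20

Bottom-up over the parse tree:
Each of the 5 symbol leaves contributes 0 ε-transitions.
  z ∪ y : 4 ε-transitions
  y ∪ x : 4 ε-transitions
  (y ∪ x)* : 8 ε-transitions
  (y ∪ x)*·z : 8 ε-transitions
  ((y ∪ x)*·z)* : 12 ε-transitions
  (z ∪ y)·((y ∪ x)*·z)* : 16 ε-transitions
  ((z ∪ y)·((y ∪ x)*·z)*)* : 20 ε-transitions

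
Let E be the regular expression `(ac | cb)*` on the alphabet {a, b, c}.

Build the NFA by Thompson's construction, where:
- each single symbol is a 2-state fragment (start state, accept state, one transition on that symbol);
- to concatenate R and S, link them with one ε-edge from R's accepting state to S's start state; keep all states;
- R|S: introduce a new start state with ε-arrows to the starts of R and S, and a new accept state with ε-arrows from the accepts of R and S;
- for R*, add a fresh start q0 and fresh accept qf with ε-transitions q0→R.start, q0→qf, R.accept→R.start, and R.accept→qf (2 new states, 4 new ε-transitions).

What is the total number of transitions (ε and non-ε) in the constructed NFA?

Building bottom-up:
Each of the 4 symbol leaves contributes 1 transition (1 symbol, 0 ε).
  ac → 3 transitions (2 symbol, 1 ε)
  cb → 3 transitions (2 symbol, 1 ε)
  ac | cb → 10 transitions (4 symbol, 6 ε)
  (ac | cb)* → 14 transitions (4 symbol, 10 ε)

14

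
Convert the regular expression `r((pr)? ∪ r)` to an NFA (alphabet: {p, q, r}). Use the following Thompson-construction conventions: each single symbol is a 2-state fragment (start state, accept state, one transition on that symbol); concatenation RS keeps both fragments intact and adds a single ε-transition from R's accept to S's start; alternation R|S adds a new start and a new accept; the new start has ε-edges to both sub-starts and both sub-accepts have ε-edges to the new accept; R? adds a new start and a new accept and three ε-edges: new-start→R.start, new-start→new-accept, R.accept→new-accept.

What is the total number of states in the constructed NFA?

12

Per subexpression:
Each of the 4 symbol leaves contributes a 2-state fragment.
  pr → 4 states
  (pr)? → 6 states
  (pr)? ∪ r → 10 states
  r((pr)? ∪ r) → 12 states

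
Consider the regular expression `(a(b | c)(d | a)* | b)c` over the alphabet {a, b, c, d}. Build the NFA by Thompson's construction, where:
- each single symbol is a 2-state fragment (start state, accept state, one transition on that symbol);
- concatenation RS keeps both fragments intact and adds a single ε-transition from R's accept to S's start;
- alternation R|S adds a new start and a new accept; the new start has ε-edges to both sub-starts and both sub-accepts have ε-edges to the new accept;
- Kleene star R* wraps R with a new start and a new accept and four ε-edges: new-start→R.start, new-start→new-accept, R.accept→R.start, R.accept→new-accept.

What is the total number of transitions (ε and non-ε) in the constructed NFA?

Building bottom-up:
Each of the 7 symbol leaves contributes 1 transition (1 symbol, 0 ε).
  b | c = 6 transitions (2 symbol, 4 ε)
  d | a = 6 transitions (2 symbol, 4 ε)
  (d | a)* = 10 transitions (2 symbol, 8 ε)
  a(b | c)(d | a)* = 19 transitions (5 symbol, 14 ε)
  a(b | c)(d | a)* | b = 24 transitions (6 symbol, 18 ε)
  (a(b | c)(d | a)* | b)c = 26 transitions (7 symbol, 19 ε)

26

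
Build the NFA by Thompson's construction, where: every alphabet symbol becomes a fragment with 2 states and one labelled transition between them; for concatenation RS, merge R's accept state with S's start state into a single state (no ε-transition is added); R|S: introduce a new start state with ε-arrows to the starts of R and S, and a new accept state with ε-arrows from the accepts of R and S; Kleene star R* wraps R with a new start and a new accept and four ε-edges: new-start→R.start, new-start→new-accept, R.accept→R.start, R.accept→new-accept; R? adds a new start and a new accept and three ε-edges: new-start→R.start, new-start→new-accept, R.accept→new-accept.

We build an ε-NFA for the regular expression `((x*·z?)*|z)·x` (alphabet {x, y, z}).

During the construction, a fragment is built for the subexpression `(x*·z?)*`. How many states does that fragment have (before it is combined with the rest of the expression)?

9

Fragment for `(x*·z?)*`:
Each of the 2 symbol leaves contributes a 2-state fragment.
  x* : 4 states
  z? : 4 states
  x*·z? : 7 states
  (x*·z?)* : 9 states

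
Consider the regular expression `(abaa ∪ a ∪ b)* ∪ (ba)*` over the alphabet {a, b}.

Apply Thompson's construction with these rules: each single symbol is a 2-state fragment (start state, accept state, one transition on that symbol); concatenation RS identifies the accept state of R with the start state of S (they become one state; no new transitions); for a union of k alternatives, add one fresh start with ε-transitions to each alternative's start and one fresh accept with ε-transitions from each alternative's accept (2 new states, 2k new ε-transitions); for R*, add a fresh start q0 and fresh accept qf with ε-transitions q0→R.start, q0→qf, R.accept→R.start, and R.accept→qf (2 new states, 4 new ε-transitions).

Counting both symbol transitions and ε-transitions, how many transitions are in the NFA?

Bottom-up over the parse tree:
Each of the 8 symbol leaves contributes 1 transition (1 symbol, 0 ε).
  abaa — 4 transitions (4 symbol, 0 ε)
  abaa ∪ a ∪ b — 12 transitions (6 symbol, 6 ε)
  (abaa ∪ a ∪ b)* — 16 transitions (6 symbol, 10 ε)
  ba — 2 transitions (2 symbol, 0 ε)
  (ba)* — 6 transitions (2 symbol, 4 ε)
  (abaa ∪ a ∪ b)* ∪ (ba)* — 26 transitions (8 symbol, 18 ε)

26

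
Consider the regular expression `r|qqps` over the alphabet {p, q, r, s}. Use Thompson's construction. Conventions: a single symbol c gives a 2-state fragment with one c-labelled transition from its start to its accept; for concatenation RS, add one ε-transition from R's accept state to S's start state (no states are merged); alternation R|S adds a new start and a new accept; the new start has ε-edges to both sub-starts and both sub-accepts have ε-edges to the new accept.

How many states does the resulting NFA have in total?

By structural recursion:
Each of the 5 symbol leaves contributes a 2-state fragment.
  qqps = 8 states
  r|qqps = 12 states

12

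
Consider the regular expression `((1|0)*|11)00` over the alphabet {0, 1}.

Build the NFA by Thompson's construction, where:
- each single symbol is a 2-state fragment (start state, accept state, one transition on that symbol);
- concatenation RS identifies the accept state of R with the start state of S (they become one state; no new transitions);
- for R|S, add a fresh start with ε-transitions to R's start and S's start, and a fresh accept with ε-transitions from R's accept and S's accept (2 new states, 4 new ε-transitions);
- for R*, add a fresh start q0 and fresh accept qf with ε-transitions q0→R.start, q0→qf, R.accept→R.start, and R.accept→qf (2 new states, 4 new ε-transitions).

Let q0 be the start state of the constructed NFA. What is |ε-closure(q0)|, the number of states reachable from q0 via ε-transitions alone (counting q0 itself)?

8

Let C(F) = |ε-closure(F.start)| within fragment F, and note whether F accepts ε. Symbol fragments have C = 1 and do not accept ε. Then:
  1|0 → C = 1 + 1 + 1 = 3 (the new accept is not ε-reachable since no branch accepts ε)
  (1|0)* → C = 1 (new start) + 3 (body) + 1 (new accept) = 5
  11 → same as the first factor's closure: C = 1
  (1|0)*|11 → new start ε-reaches every alternative's start; at least one alternative accepts ε, so the union's new accept is reached too: C = 1 + 5 + 1 + 1 = 8
  ((1|0)*|11)00 → the left operand accepts ε, so the closure extends into the next operand (the shared merged state is already counted); C = 8 + (1−1) = 8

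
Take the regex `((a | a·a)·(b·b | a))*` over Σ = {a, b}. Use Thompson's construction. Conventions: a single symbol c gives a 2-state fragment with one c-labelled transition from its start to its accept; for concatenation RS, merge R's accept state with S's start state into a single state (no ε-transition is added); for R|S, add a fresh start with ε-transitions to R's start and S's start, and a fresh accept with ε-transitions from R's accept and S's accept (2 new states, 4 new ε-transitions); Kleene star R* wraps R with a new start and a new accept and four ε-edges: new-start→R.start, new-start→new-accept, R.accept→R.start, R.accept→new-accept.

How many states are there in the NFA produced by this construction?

15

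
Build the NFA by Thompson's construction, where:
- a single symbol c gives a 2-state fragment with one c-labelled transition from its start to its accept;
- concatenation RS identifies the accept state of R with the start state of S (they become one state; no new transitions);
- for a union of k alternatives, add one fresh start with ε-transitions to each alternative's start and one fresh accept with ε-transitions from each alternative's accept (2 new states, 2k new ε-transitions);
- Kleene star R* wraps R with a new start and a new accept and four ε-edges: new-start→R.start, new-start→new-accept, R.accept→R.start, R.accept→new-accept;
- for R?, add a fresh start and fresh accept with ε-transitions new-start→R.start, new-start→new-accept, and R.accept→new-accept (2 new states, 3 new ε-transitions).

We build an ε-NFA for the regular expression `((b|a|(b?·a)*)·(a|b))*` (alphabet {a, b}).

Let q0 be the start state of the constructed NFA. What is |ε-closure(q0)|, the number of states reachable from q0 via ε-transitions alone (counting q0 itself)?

13

Compute the ε-closure size of each fragment's start state recursively; a symbol fragment's start has no outgoing ε-edge, so its closure is just itself (size 1).
  b? → new start has ε-edges to the inner start and to the new accept, so |ε-closure| = 2 + 1 = 3
  b?·a → the left operand accepts ε, so the closure extends into the next operand (the shared merged state is already counted); |ε-closure| = 3 + (1−1) = 3
  (b?·a)* → the star's fresh start ε-reaches both the body's start and the fresh accept: |ε-closure| = 2 + 3 = 5
  b|a|(b?·a)* → new start ε-reaches every alternative's start; at least one alternative accepts ε, so the union's new accept is reached too: |ε-closure| = 1 + 1 + 1 + 5 + 1 = 9
  a|b → new start ε-reaches every alternative's start; none of them accept ε, so the new accept is not reached: |ε-closure| = 1 + 1 + 1 = 3
  (b|a|(b?·a)*)·(a|b) → |ε-closure| = 9 + (3−1) = 11 (closure spills across the concat boundary because the left factor accepts ε)
  ((b|a|(b?·a)*)·(a|b))* → the star's fresh start ε-reaches both the body's start and the fresh accept: |ε-closure| = 2 + 11 = 13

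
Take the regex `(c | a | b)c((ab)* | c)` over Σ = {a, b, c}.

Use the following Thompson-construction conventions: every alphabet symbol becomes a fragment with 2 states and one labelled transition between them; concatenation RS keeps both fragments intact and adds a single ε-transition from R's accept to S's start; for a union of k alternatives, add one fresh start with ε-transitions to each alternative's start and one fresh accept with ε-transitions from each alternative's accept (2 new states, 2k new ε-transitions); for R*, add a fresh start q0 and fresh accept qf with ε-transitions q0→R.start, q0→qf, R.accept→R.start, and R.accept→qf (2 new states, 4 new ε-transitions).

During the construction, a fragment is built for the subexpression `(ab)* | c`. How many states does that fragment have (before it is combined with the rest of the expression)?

Fragment for `(ab)* | c`:
Each of the 3 symbol leaves contributes a 2-state fragment.
  ab — 4 states
  (ab)* — 6 states
  (ab)* | c — 10 states

10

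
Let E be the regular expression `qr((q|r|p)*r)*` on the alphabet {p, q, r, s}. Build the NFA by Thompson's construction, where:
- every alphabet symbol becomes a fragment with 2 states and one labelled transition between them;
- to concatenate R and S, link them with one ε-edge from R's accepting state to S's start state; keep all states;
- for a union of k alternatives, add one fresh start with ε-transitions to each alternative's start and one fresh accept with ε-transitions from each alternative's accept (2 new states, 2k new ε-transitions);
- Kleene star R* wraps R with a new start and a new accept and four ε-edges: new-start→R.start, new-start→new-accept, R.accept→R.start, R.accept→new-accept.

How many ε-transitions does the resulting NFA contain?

17

By structural recursion:
Each of the 6 symbol leaves contributes 0 ε-transitions.
  q|r|p → 6 ε-transitions
  (q|r|p)* → 10 ε-transitions
  (q|r|p)*r → 11 ε-transitions
  ((q|r|p)*r)* → 15 ε-transitions
  qr((q|r|p)*r)* → 17 ε-transitions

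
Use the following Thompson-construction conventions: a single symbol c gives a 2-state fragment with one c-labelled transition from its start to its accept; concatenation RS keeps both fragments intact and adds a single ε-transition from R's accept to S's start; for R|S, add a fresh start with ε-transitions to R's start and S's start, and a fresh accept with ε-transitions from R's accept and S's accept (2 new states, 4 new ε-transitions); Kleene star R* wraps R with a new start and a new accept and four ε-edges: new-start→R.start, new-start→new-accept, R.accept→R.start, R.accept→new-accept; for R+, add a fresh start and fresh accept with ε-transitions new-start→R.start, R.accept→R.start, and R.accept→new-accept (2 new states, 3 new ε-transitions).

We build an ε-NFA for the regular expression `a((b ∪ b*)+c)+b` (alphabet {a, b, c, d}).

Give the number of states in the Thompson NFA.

18

Recursing over subexpressions:
Each of the 5 symbol leaves contributes a 2-state fragment.
  b* = 4 states
  b ∪ b* = 8 states
  (b ∪ b*)+ = 10 states
  (b ∪ b*)+c = 12 states
  ((b ∪ b*)+c)+ = 14 states
  a((b ∪ b*)+c)+b = 18 states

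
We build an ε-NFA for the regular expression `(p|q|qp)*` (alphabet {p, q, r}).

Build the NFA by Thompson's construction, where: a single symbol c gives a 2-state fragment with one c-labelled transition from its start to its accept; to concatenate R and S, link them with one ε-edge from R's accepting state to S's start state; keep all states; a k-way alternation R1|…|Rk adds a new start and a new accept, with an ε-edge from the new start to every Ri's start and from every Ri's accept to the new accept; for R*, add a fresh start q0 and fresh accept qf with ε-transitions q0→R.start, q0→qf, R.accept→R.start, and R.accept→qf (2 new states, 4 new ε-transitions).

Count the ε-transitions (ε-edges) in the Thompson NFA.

Per subexpression:
Each of the 4 symbol leaves contributes 0 ε-transitions.
  qp = 1 ε-transition
  p|q|qp = 7 ε-transitions
  (p|q|qp)* = 11 ε-transitions

11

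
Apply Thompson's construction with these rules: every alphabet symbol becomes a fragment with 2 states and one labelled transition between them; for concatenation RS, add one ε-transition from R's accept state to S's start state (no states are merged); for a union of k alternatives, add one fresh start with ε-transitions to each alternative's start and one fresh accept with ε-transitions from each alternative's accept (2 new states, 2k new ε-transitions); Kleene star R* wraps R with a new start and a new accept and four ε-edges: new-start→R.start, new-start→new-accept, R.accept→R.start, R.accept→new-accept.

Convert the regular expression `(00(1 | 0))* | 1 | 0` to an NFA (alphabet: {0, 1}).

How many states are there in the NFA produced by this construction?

By structural recursion:
Each of the 6 symbol leaves contributes a 2-state fragment.
  1 | 0 : 6 states
  00(1 | 0) : 10 states
  (00(1 | 0))* : 12 states
  (00(1 | 0))* | 1 | 0 : 18 states

18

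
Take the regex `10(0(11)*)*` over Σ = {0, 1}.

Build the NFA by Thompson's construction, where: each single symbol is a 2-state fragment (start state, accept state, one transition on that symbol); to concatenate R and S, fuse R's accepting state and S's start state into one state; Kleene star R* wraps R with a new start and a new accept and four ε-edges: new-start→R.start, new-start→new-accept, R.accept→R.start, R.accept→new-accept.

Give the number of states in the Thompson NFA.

By structural recursion:
Each of the 5 symbol leaves contributes a 2-state fragment.
  11 — 3 states
  (11)* — 5 states
  0(11)* — 6 states
  (0(11)*)* — 8 states
  10(0(11)*)* — 10 states

10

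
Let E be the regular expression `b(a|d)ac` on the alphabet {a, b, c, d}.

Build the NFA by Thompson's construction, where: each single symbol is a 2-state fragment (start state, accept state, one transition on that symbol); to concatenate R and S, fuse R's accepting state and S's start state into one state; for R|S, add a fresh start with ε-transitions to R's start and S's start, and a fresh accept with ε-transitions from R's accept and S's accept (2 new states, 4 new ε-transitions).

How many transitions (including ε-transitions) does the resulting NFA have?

9

Recursing over subexpressions:
Each of the 5 symbol leaves contributes 1 transition (1 symbol, 0 ε).
  a|d : 6 transitions (2 symbol, 4 ε)
  b(a|d)ac : 9 transitions (5 symbol, 4 ε)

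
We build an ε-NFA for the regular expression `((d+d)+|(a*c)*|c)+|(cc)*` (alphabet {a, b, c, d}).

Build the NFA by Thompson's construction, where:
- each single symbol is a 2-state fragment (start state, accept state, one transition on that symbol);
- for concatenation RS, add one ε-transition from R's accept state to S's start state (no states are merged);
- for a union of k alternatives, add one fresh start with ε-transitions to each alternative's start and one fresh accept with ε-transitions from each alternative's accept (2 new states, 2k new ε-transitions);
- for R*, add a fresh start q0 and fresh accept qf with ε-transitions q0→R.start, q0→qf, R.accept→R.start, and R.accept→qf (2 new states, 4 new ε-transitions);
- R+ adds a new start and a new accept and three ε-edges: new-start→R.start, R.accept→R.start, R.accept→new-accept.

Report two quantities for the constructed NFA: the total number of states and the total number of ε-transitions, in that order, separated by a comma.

30, 34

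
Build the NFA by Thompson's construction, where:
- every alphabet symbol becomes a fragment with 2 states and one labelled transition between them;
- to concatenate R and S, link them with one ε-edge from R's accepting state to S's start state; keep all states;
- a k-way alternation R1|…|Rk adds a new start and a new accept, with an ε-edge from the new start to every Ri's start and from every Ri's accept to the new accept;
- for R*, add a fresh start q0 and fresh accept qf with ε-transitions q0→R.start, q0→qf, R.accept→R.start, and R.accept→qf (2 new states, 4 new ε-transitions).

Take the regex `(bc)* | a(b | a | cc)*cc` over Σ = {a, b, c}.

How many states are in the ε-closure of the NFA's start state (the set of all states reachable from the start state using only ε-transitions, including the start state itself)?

Compute the ε-closure size of each fragment's start state recursively; a symbol fragment's start has no outgoing ε-edge, so its closure is just itself (size 1).
  bc → C equals the left operand's closure size = 1 (its accept is not ε-reachable, so the closure stops there)
  (bc)* → new start has ε-edges to the inner start and to the new accept, so C = 2 + 1 = 3
  cc → same as the first factor's closure: C = 1
  b | a | cc → new start ε-reaches every alternative's start; none of them accept ε, so the new accept is not reached: C = 1 + 1 + 1 + 1 = 4
  (b | a | cc)* → new start has ε-edges to the inner start and to the new accept, so C = 2 + 4 = 6
  a(b | a | cc)*cc → C equals the left operand's closure size = 1 (its accept is not ε-reachable, so the closure stops there)
  (bc)* | a(b | a | cc)*cc → new start ε-reaches every alternative's start; at least one alternative accepts ε, so the union's new accept is reached too: C = 1 + 3 + 1 + 1 = 6

6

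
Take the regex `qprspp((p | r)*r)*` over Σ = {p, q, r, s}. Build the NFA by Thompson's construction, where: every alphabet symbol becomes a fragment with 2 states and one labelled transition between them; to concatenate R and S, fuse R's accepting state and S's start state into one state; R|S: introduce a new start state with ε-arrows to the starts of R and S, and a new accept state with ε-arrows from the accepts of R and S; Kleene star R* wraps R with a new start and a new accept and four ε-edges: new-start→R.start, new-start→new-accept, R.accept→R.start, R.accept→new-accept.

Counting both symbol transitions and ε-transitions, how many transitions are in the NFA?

Recursing over subexpressions:
Each of the 9 symbol leaves contributes 1 transition (1 symbol, 0 ε).
  p | r — 6 transitions (2 symbol, 4 ε)
  (p | r)* — 10 transitions (2 symbol, 8 ε)
  (p | r)*r — 11 transitions (3 symbol, 8 ε)
  ((p | r)*r)* — 15 transitions (3 symbol, 12 ε)
  qprspp((p | r)*r)* — 21 transitions (9 symbol, 12 ε)

21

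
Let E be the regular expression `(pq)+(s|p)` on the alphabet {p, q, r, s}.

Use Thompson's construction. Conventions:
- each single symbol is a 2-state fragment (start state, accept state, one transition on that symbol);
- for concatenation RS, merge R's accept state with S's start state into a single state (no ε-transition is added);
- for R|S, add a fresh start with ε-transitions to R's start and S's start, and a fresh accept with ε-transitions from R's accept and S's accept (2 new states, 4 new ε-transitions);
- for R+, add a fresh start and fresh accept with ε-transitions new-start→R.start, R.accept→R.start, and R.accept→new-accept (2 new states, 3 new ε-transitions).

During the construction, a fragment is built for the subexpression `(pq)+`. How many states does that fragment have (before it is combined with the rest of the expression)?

5

Fragment for `(pq)+`:
Each of the 2 symbol leaves contributes a 2-state fragment.
  pq = 3 states
  (pq)+ = 5 states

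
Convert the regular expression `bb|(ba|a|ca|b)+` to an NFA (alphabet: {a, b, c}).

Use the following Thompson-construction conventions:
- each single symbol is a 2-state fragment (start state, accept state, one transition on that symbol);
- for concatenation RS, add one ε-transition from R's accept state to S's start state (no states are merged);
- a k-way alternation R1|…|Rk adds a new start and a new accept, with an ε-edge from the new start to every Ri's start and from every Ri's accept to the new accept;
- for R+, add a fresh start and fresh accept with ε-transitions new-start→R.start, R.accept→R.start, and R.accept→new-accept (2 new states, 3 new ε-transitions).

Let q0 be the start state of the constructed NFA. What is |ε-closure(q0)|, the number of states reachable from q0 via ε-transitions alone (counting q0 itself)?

8

Let C(F) = |ε-closure(F.start)| within fragment F, and note whether F accepts ε. Symbol fragments have C = 1 and do not accept ε. Then:
  bb : same as the first factor's closure: C = 1
  ba : C equals the left operand's closure size = 1 (its accept is not ε-reachable, so the closure stops there)
  ca : C equals the left operand's closure size = 1 (its accept is not ε-reachable, so the closure stops there)
  ba|a|ca|b : new start ε-reaches every alternative's start; none of them accept ε, so the new accept is not reached: C = 1 + 1 + 1 + 1 + 1 = 5
  (ba|a|ca|b)+ : new start ε-reaches only the body's start; the new accept needs a symbol first: C = 1 + 5 = 6
  bb|(ba|a|ca|b)+ : new start ε-reaches every alternative's start; none of them accept ε, so the new accept is not reached: C = 1 + 1 + 6 = 8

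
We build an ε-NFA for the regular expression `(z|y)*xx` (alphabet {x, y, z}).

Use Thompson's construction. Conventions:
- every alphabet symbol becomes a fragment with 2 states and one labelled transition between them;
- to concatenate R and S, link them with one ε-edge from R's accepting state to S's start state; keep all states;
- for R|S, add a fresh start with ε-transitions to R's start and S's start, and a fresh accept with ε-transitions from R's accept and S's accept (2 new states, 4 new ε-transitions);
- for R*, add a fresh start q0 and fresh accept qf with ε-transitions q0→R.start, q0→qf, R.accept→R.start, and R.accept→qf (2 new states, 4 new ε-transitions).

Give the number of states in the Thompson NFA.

Bottom-up over the parse tree:
Each of the 4 symbol leaves contributes a 2-state fragment.
  z|y : 6 states
  (z|y)* : 8 states
  (z|y)*xx : 12 states

12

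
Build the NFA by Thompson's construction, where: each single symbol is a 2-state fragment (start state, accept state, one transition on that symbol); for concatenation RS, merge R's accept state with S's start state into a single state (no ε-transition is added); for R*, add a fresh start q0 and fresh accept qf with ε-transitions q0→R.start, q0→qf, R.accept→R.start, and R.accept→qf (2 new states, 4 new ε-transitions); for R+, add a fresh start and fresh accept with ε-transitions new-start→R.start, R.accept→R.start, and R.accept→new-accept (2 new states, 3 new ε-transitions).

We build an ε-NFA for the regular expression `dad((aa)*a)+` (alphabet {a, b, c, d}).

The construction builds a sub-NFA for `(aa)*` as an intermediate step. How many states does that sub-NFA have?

Fragment for `(aa)*`:
Each of the 2 symbol leaves contributes a 2-state fragment.
  aa = 3 states
  (aa)* = 5 states

5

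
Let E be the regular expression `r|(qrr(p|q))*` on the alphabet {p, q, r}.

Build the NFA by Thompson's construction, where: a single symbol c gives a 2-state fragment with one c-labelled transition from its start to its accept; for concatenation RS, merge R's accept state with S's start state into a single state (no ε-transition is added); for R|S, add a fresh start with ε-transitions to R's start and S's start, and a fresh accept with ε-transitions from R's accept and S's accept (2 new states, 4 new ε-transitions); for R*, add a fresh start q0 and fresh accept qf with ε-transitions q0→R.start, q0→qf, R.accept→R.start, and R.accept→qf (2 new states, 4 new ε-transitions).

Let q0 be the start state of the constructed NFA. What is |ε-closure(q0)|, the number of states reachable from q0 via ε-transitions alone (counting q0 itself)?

6

Compute the ε-closure size of each fragment's start state recursively; a symbol fragment's start has no outgoing ε-edge, so its closure is just itself (size 1).
  p|q → new start ε-reaches every alternative's start; none of them accept ε, so the new accept is not reached: |ε-closure| = 1 + 1 + 1 = 3
  qrr(p|q) → same as the first factor's closure: |ε-closure| = 1
  (qrr(p|q))* → the star's fresh start ε-reaches both the body's start and the fresh accept: |ε-closure| = 2 + 1 = 3
  r|(qrr(p|q))* → |ε-closure| = 1 (new start) + (1 + 3) + 1 (new accept, since some branch ε-reaches its own accept) = 6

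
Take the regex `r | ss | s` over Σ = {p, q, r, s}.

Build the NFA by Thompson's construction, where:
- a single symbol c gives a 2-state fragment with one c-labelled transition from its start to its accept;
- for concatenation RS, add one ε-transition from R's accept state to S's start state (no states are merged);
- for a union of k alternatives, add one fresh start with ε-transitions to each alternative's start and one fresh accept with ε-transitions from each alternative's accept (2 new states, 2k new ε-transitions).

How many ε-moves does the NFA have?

Building bottom-up:
Each of the 4 symbol leaves contributes 0 ε-transitions.
  ss → 1 ε-transition
  r | ss | s → 7 ε-transitions

7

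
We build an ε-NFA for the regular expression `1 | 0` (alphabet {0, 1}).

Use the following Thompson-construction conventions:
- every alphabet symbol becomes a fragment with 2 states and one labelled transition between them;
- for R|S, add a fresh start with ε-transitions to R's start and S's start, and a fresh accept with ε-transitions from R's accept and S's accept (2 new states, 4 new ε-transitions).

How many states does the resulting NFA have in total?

6

Recursing over subexpressions:
Each of the 2 symbol leaves contributes a 2-state fragment.
  1 | 0 : 6 states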